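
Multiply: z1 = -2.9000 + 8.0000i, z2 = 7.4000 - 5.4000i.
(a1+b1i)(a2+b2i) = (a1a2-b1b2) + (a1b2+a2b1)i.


Real = -2.9*7.4 - 8*(-5.4) = -21.46 - (-43.2) = 21.74
Imag = -2.9*(-5.4) + 7.4*8 = 15.66 + 59.2 = 74.86

21.7400 + 74.8600i


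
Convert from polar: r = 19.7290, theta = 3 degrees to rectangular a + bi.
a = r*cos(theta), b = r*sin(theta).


a = 19.7290*cos(3°) = 19.7290*0.99863 = 19.7020
b = 19.7290*sin(3°) = 19.7290*0.052336 = 1.0325

19.7020 + 1.0325i


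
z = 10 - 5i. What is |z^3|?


|z| = sqrt(100+25) = sqrt(125) = 11.1803
|z^3| = |z|^3 = (sqrt(125))^3 = 125*sqrt(125)

|z^3| = 125*sqrt(125) ≈ 1397.5425


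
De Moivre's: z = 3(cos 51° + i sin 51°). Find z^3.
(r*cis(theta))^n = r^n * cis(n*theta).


r^3 = 3^3 = 27
n*theta = 3*51° = 153° = 153° (mod 360)
a = 27*cos(153°) = -24.0572
b = 27*sin(153°) = 12.2577

27 cis(153°) = -24.0572 + 12.2577i


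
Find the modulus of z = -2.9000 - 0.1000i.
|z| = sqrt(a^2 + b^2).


|z| = sqrt((-2.9)^2 + (-0.1)^2) = sqrt(8.41 + 0.01) = sqrt(8.42) = 2.9017

|z| = 2.9017


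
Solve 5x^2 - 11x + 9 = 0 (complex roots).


disc = (-11)^2 - 4*5*9 = 121 - 180 = -59
sqrt(|disc|) = sqrt(59) = 7.6811
Real part = 11/(2*5) = 1.1000
Imag part = 7.6811/(2*5) = 0.7681

1.1000 ± 0.7681i


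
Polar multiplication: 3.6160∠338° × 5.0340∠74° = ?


r = 3.6160 * 5.0340 = 18.2029
theta = 338° + 74° = 412° = 52° (mod 360)

18.2029 cis(52°)


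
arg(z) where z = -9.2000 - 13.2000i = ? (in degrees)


Re = -9.2, Im = -13.2
arg = atan2(-13.2, -9.2) = -124.8753 degrees

arg(z) = -124.8753 degrees


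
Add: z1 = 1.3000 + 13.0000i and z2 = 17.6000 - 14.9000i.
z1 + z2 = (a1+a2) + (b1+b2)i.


Real: 1.3 + 17.6 = 18.9
Imag: 13 - 14.9 = -1.9

18.9000 - 1.9000i


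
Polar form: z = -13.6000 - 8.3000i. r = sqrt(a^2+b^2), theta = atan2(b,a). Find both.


r = sqrt(184.96+68.89) = sqrt(253.85) = 15.9327
theta = atan2(-8.3, -13.6) = -148.6045 degrees

r = 15.9327, theta = -148.6045 degrees


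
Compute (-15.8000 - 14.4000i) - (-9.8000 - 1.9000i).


Real: -15.8 + 9.8 = -6
Imag: -14.4 + 1.9 = -12.5

-6.0000 - 12.5000i


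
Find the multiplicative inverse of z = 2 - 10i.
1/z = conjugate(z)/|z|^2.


|z|^2 = 4+100 = 104
1/z = (2 + 10i)/104

1/z = 0.0192 + 0.0962i


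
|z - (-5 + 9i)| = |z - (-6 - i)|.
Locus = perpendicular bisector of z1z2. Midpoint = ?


Equal distances means the locus is the perpendicular bisector of z1 and z2.
Midpoint = ((-5+(-6))/2, (9+(-1))/2) = (-5.5000, 4.0000)

Perpendicular bisector through (-5.5000, 4.0000)


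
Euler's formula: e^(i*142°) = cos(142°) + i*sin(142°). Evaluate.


cos(142°) = -0.7880
sin(142°) = 0.6157

e^(i*142°) = -0.7880 + 0.6157i


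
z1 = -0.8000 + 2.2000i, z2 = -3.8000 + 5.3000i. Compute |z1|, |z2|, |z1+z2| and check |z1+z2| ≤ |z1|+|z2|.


|z1| = sqrt((-0.8)^2 + 2.2^2) = sqrt(5.48) = 2.3409
|z2| = sqrt((-3.8)^2 + 5.3^2) = sqrt(42.53) = 6.5215
z1+z2 = -4.6000 + 7.5000i
|z1+z2| = sqrt(77.41) = 8.7983
|z1|+|z2| = 2.3409 + 6.5215 = 8.8624

|z1+z2| = 8.7983 ≤ |z1|+|z2| = 8.8624 (verified)


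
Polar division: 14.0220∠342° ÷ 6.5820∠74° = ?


r = 14.0220 / 6.5820 = 2.1304
theta = 342° - 74° = 268° = 268° (mod 360)

2.1304 cis(268°)


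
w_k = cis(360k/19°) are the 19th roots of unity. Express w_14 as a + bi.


Angle = 360*14/19 = 265.2632°
a = cos(265.2632°) = -0.0826
b = sin(265.2632°) = -0.9966

-0.0826 - 0.9966i


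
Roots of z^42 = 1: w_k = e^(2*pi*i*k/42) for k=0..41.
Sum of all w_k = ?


The sum of all 42th roots of unity is 0.
Geometric series: (1 - w^42)/(1 - w) = (1-1)/(1-w) = 0 since w^42 = 1, w ≠ 1.
Alternatively: coefficient of z^41 in z^42 - 1 is 0.

0


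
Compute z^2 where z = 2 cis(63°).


r^2 = 2^2 = 4
n*theta = 2*63° = 126° = 126° (mod 360)
a = 4*cos(126°) = -2.3511
b = 4*sin(126°) = 3.2361

4 cis(126°) = -2.3511 + 3.2361i


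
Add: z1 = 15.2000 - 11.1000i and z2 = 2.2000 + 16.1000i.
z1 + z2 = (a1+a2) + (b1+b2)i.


Real: 15.2 + 2.2 = 17.4
Imag: -11.1 + 16.1 = 5

17.4000 + 5.0000i


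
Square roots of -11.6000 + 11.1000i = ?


|z| = sqrt(134.56+123.21) = 16.0552
sqrt((|z|+a)/2) = sqrt((16.0552+(-11.6))/2) = sqrt(2.2276) = 1.4925
sqrt((|z|-a)/2) = sqrt((16.0552-(-11.6))/2) = sqrt(13.8276) = 3.7185

±(1.4925 + 3.7185i) i.e. 1.4925 + 3.7185i and -1.4925 - 3.7185i


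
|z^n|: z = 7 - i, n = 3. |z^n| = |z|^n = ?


|z| = sqrt(49+1) = sqrt(50) = 7.0711
|z^3| = |z|^3 = (sqrt(50))^3 = 50*sqrt(50)

|z^3| = 50*sqrt(50) ≈ 353.5534


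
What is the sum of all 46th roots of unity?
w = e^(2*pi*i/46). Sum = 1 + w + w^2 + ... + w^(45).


The sum of all 46th roots of unity is 0.
Geometric series: (1 - w^46)/(1 - w) = (1-1)/(1-w) = 0 since w^46 = 1, w ≠ 1.
Alternatively: coefficient of z^45 in z^46 - 1 is 0.

0


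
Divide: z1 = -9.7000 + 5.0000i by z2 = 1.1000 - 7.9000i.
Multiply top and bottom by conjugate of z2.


Conjugate of z2 = 1.1000 + 7.9000i
Numerator: (-9.7000 + 5.0000i)(1.1000 + 7.9000i) = -50.1700 - 71.1300i
Denominator: 1.1^2 + (-7.9)^2 = 63.62
Result = (-50.1700 - 71.1300i)/63.62

-0.7886 - 1.1180i


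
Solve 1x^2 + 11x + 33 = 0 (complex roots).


disc = 11^2 - 4*1*33 = 121 - 132 = -11
sqrt(|disc|) = sqrt(11) = 3.3166
Real part = -11/(2*1) = -5.5000
Imag part = 3.3166/(2*1) = 1.6583

-5.5000 ± 1.6583i


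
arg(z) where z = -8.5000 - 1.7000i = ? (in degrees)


Re = -8.5, Im = -1.7
arg = atan2(-1.7, -8.5) = -168.6901 degrees

arg(z) = -168.6901 degrees


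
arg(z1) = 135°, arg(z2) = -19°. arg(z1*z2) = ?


arg(z1*z2) = 135° - 19° = 116°
Normalized to (-180°, 180°]: 116°

116°


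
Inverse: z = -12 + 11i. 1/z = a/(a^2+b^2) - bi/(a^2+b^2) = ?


|z|^2 = 144+121 = 265
1/z = (-12 - 11i)/265

1/z = -0.0453 - 0.0415i


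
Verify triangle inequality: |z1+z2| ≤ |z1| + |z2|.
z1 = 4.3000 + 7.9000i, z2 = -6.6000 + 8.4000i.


|z1| = sqrt(4.3^2 + 7.9^2) = sqrt(80.9) = 8.9944
|z2| = sqrt((-6.6)^2 + 8.4^2) = sqrt(114.12) = 10.6827
z1+z2 = -2.3000 + 16.3000i
|z1+z2| = sqrt(270.98) = 16.4615
|z1|+|z2| = 8.9944 + 10.6827 = 19.6771

|z1+z2| = 16.4615 ≤ |z1|+|z2| = 19.6771 (verified)


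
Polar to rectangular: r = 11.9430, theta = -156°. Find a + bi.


a = 11.9430*cos(-156°) = 11.9430*(-0.91355) = -10.9105
b = 11.9430*sin(-156°) = 11.9430*(-0.40674) = -4.8577

-10.9105 - 4.8577i


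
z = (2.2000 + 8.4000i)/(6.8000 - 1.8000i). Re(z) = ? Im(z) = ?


Multiply by conjugate: (2.2000 + 8.4000i)(6.8000 + 1.8000i) / (6.8^2 + (-1.8)^2)
Numerator real = 2.2*6.8 + 8.4*(-1.8) = -0.16
Numerator imag = 8.4*6.8 - 2.2*(-1.8) = 61.08
Denominator = 49.48
Re(z) = -0.16/49.48 = -0.0032
Im(z) = 61.08/49.48 = 1.2344

Re(z) = -0.0032, Im(z) = 1.2344


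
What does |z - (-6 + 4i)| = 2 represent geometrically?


|z - z0| = r is a circle with center z0 and radius r.
Center = (-6, 4), radius = 2

Circle with center (-6, 4) and radius 2


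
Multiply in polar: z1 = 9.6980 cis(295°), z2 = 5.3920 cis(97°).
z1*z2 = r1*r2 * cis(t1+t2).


r = 9.6980 * 5.3920 = 52.2916
theta = 295° + 97° = 392° = 32° (mod 360)

52.2916 cis(32°)


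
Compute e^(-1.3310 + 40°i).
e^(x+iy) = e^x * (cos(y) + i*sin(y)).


e^-1.3310 = 0.2642
cos(40°) = 0.766
sin(40°) = 0.6428
Real = 0.2642*0.766 = 0.2024
Imag = 0.2642*0.6428 = 0.1698

0.2024 + 0.1698i


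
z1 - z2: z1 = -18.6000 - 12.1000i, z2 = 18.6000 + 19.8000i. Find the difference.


Real: -18.6 - 18.6 = -37.2
Imag: -12.1 - 19.8 = -31.9

-37.2000 - 31.9000i


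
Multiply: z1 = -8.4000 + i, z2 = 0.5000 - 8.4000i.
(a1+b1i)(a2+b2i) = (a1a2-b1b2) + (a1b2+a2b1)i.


Real = -8.4*0.5 - 1*(-8.4) = -4.2 - (-8.4) = 4.2
Imag = -8.4*(-8.4) + 0.5*1 = 70.56 + 0.5 = 71.06

4.2000 + 71.0600i


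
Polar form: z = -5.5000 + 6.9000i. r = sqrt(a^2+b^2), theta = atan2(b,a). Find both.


r = sqrt(30.25+47.61) = sqrt(77.86) = 8.8238
theta = atan2(6.9, -5.5) = 128.5584 degrees

r = 8.8238, theta = 128.5584 degrees


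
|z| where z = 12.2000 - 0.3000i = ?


|z| = sqrt(12.2^2 + (-0.3)^2) = sqrt(148.84 + 0.09) = sqrt(148.93) = 12.2037

|z| = 12.2037


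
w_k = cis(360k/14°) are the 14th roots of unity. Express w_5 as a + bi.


Angle = 360*5/14 = 128.5714°
a = cos(128.5714°) = -0.6235
b = sin(128.5714°) = 0.7818

-0.6235 + 0.7818i


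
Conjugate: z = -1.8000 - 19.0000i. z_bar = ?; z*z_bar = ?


z_bar = -1.8000 + 19.0000i
z*z_bar = (-1.8)^2 + (-19)^2 = 3.24 + 361 = 364.24

z_bar = -1.8000 + 19.0000i, z*z_bar = 364.24


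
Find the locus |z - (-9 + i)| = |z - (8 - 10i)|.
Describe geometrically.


Equal distances means the locus is the perpendicular bisector of z1 and z2.
Midpoint = ((-9+8)/2, (1+(-10))/2) = (-0.5000, -4.5000)

Perpendicular bisector through (-0.5000, -4.5000)


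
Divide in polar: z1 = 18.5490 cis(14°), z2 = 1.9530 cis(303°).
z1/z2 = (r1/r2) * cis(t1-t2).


r = 18.5490 / 1.9530 = 9.4977
theta = 14° - 303° = -289° = 71° (mod 360)

9.4977 cis(71°)


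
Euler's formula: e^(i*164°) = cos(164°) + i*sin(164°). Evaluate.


cos(164°) = -0.9613
sin(164°) = 0.2756

e^(i*164°) = -0.9613 + 0.2756i


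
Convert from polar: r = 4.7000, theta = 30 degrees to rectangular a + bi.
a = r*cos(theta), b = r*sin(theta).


a = 4.7000*cos(30°) = 4.7000*0.86603 = 4.0703
b = 4.7000*sin(30°) = 4.7000*0.5 = 2.3500

4.0703 + 2.3500i


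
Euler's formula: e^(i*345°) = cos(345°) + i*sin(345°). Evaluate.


cos(345°) = 0.9659
sin(345°) = -0.2588

e^(i*345°) = 0.9659 - 0.2588i


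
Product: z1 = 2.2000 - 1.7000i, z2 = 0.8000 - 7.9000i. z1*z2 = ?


Real = 2.2*0.8 - (-1.7)*(-7.9) = 1.76 - 13.43 = -11.67
Imag = 2.2*(-7.9) + 0.8*(-1.7) = -17.38 - (1.36) = -18.74

-11.6700 - 18.7400i


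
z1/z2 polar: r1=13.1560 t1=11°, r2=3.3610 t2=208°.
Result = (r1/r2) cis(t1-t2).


r = 13.1560 / 3.3610 = 3.9143
theta = 11° - 208° = -197° = 163° (mod 360)

3.9143 cis(163°)


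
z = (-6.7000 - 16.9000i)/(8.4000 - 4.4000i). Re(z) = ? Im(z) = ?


Multiply by conjugate: (-6.7000 - 16.9000i)(8.4000 + 4.4000i) / (8.4^2 + (-4.4)^2)
Numerator real = -6.7*8.4 - (16.9)*(-4.4) = 18.08
Numerator imag = -16.9*8.4 - (-6.7)*(-4.4) = -171.44
Denominator = 89.92
Re(z) = 18.08/89.92 = 0.2011
Im(z) = -171.44/89.92 = -1.9066

Re(z) = 0.2011, Im(z) = -1.9066


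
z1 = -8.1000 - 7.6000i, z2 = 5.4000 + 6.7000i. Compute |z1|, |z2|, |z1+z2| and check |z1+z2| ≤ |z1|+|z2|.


|z1| = sqrt((-8.1)^2 + (-7.6)^2) = sqrt(123.37) = 11.1072
|z2| = sqrt(5.4^2 + 6.7^2) = sqrt(74.05) = 8.6052
z1+z2 = -2.7000 - 0.9000i
|z1+z2| = sqrt(8.1) = 2.8460
|z1|+|z2| = 11.1072 + 8.6052 = 19.7124

|z1+z2| = 2.8460 ≤ |z1|+|z2| = 19.7124 (verified)


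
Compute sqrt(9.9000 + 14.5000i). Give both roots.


|z| = sqrt(98.01+210.25) = 17.5573
sqrt((|z|+a)/2) = sqrt((17.5573+9.9)/2) = sqrt(13.7287) = 3.7052
sqrt((|z|-a)/2) = sqrt((17.5573-9.9)/2) = sqrt(3.8287) = 1.9567

±(3.7052 + 1.9567i) i.e. 3.7052 + 1.9567i and -3.7052 - 1.9567i


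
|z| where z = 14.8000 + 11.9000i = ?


|z| = sqrt(14.8^2 + 11.9^2) = sqrt(219.04 + 141.61) = sqrt(360.65) = 18.9908

|z| = 18.9908


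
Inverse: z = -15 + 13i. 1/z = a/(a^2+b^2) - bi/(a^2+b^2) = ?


|z|^2 = 225+169 = 394
1/z = (-15 - 13i)/394

1/z = -0.0381 - 0.0330i


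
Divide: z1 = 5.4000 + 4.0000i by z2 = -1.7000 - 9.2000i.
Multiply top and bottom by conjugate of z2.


Conjugate of z2 = -1.7000 + 9.2000i
Numerator: (5.4000 + 4.0000i)(-1.7000 + 9.2000i) = -45.9800 + 42.8800i
Denominator: (-1.7)^2 + (-9.2)^2 = 87.53
Result = (-45.9800 + 42.8800i)/87.53

-0.5253 + 0.4899i


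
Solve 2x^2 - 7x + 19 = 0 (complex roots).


disc = (-7)^2 - 4*2*19 = 49 - 152 = -103
sqrt(|disc|) = sqrt(103) = 10.1489
Real part = 7/(2*2) = 1.7500
Imag part = 10.1489/(2*2) = 2.5372

1.7500 ± 2.5372i


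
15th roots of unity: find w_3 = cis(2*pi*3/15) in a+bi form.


Angle = 360*3/15 = 72°
a = cos(72°) = 0.3090
b = sin(72°) = 0.9511

0.3090 + 0.9511i


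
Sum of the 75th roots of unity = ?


The sum of all 75th roots of unity is 0.
Geometric series: (1 - w^75)/(1 - w) = (1-1)/(1-w) = 0 since w^75 = 1, w ≠ 1.
Alternatively: coefficient of z^74 in z^75 - 1 is 0.

0


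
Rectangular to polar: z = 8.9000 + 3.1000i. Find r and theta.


r = sqrt(79.21+9.61) = sqrt(88.82) = 9.4244
theta = atan2(3.1, 8.9) = 19.2040 degrees

r = 9.4244, theta = 19.2040 degrees


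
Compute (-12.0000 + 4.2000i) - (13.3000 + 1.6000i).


Real: -12 - 13.3 = -25.3
Imag: 4.2 - 1.6 = 2.6

-25.3000 + 2.6000i


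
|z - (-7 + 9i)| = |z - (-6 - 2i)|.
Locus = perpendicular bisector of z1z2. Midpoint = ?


Equal distances means the locus is the perpendicular bisector of z1 and z2.
Midpoint = ((-7+(-6))/2, (9+(-2))/2) = (-6.5000, 3.5000)

Perpendicular bisector through (-6.5000, 3.5000)


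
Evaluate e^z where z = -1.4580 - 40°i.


e^-1.4580 = 0.2327
cos(-40°) = 0.76604
sin(-40°) = -0.6428
Real = 0.2327*0.76604 = 0.1783
Imag = 0.2327*(-0.6428) = -0.1496

0.1783 - 0.1496i


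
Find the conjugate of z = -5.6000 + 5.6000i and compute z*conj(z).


z_bar = -5.6000 - 5.6000i
z*z_bar = (-5.6)^2 + 5.6^2 = 31.36 + 31.36 = 62.72

z_bar = -5.6000 - 5.6000i, z*z_bar = 62.72


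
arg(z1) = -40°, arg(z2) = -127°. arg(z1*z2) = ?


arg(z1*z2) = -40° - 127° = -167°
Normalized to (-180°, 180°]: -167°

-167°


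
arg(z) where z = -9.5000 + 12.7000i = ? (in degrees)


Re = -9.5, Im = 12.7
arg = atan2(12.7, -9.5) = 126.7976 degrees

arg(z) = 126.7976 degrees


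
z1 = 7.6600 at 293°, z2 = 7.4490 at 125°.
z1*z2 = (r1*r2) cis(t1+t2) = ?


r = 7.6600 * 7.4490 = 57.0593
theta = 293° + 125° = 418° = 58° (mod 360)

57.0593 cis(58°)


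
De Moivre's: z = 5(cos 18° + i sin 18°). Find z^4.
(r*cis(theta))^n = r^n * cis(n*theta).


r^4 = 5^4 = 625
n*theta = 4*18° = 72° = 72° (mod 360)
a = 625*cos(72°) = 193.1356
b = 625*sin(72°) = 594.4103

625 cis(72°) = 193.1356 + 594.4103i


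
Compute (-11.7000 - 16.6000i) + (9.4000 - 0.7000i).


Real: -11.7 + 9.4 = -2.3
Imag: -16.6 - 0.7 = -17.3

-2.3000 - 17.3000i


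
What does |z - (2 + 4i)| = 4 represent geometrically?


|z - z0| = r is a circle with center z0 and radius r.
Center = (2, 4), radius = 4

Circle with center (2, 4) and radius 4


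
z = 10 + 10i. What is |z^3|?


|z| = sqrt(100+100) = sqrt(200) = 14.1421
|z^3| = |z|^3 = (sqrt(200))^3 = 200*sqrt(200)

|z^3| = 200*sqrt(200) ≈ 2828.4271


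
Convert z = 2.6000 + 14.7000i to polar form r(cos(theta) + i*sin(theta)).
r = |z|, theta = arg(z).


r = sqrt(6.76+216.09) = sqrt(222.85) = 14.9282
theta = atan2(14.7, 2.6) = 79.9698 degrees

r = 14.9282, theta = 79.9698 degrees


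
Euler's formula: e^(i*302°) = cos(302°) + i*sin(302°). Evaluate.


cos(302°) = 0.5299
sin(302°) = -0.8480

e^(i*302°) = 0.5299 - 0.8480i


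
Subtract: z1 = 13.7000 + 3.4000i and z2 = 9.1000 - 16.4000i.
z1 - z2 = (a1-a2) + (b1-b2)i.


Real: 13.7 - 9.1 = 4.6
Imag: 3.4 + 16.4 = 19.8

4.6000 + 19.8000i


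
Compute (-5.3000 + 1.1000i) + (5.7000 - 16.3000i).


Real: -5.3 + 5.7 = 0.4
Imag: 1.1 - 16.3 = -15.2

0.4000 - 15.2000i


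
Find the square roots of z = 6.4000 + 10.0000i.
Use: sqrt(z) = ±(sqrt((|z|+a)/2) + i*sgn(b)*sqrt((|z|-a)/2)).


|z| = sqrt(40.96+100) = 11.8727
sqrt((|z|+a)/2) = sqrt((11.8727+6.4)/2) = sqrt(9.1363) = 3.0226
sqrt((|z|-a)/2) = sqrt((11.8727-6.4)/2) = sqrt(2.7363) = 1.6542

±(3.0226 + 1.6542i) i.e. 3.0226 + 1.6542i and -3.0226 - 1.6542i


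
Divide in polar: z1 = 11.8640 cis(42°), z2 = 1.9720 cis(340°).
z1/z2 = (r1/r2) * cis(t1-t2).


r = 11.8640 / 1.9720 = 6.0162
theta = 42° - 340° = -298° = 62° (mod 360)

6.0162 cis(62°)


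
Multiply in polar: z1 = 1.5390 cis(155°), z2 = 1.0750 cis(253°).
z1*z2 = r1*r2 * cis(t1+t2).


r = 1.5390 * 1.0750 = 1.6544
theta = 155° + 253° = 408° = 48° (mod 360)

1.6544 cis(48°)


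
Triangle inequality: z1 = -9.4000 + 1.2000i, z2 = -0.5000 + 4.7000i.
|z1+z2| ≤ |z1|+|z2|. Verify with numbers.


|z1| = sqrt((-9.4)^2 + 1.2^2) = sqrt(89.8) = 9.4763
|z2| = sqrt((-0.5)^2 + 4.7^2) = sqrt(22.34) = 4.7265
z1+z2 = -9.9000 + 5.9000i
|z1+z2| = sqrt(132.82) = 11.5248
|z1|+|z2| = 9.4763 + 4.7265 = 14.2028

|z1+z2| = 11.5248 ≤ |z1|+|z2| = 14.2028 (verified)


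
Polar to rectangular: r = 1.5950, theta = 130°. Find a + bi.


a = 1.5950*cos(130°) = 1.5950*(-0.642788) = -1.0252
b = 1.5950*sin(130°) = 1.5950*0.766 = 1.2218

-1.0252 + 1.2218i


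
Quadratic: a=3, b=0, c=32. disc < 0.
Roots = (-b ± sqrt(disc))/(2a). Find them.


disc = 0^2 - 4*3*32 = 0 - 384 = -384
sqrt(|disc|) = sqrt(384) = 19.5959
Real part = 0/(2*3) = 0
Imag part = 19.5959/(2*3) = 3.2660

0 ± 3.2660i


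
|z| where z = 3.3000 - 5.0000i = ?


|z| = sqrt(3.3^2 + (-5)^2) = sqrt(10.89 + 25) = sqrt(35.89) = 5.9908

|z| = 5.9908


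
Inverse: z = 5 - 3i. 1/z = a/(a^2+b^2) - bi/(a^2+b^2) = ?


|z|^2 = 25+9 = 34
1/z = (5 + 3i)/34

1/z = 0.1471 + 0.0882i


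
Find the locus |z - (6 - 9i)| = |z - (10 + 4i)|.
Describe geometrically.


Equal distances means the locus is the perpendicular bisector of z1 and z2.
Midpoint = ((6+10)/2, (-9+4)/2) = (8.0000, -2.5000)

Perpendicular bisector through (8.0000, -2.5000)


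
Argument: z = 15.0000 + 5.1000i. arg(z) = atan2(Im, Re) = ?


Re = 15, Im = 5.1
arg = atan2(5.1, 15) = 18.7780 degrees

arg(z) = 18.7780 degrees


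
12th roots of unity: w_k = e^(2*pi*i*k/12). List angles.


The 12th roots of unity are cis(360k/12°) for k=0..11
Angle step = 360/12 = 30°
Primitive root: cis(30°)
Primitive root = 0.8660 + 0.5000i

12 roots at angles: 0°, 30°, 60°, 90°, 120°, 150°, 180°, 210°, 240°, 270°, 300°, 330°


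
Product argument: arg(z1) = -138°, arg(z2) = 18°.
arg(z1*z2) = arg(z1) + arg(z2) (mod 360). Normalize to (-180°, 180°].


arg(z1*z2) = -138° + 18° = -120°
Normalized to (-180°, 180°]: -120°

-120°


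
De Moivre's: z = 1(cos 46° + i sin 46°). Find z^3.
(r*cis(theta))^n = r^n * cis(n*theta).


r^3 = 1^3 = 1
n*theta = 3*46° = 138° = 138° (mod 360)
a = 1*cos(138°) = -0.7431
b = 1*sin(138°) = 0.6691

1 cis(138°) = -0.7431 + 0.6691i


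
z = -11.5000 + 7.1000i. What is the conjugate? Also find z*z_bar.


z_bar = -11.5000 - 7.1000i
z*z_bar = (-11.5)^2 + 7.1^2 = 132.25 + 50.41 = 182.66

z_bar = -11.5000 - 7.1000i, z*z_bar = 182.66


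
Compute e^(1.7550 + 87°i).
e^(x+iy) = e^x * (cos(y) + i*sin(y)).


e^1.7550 = 5.7834
cos(87°) = 0.05234
sin(87°) = 0.99863
Real = 5.7834*0.05234 = 0.3027
Imag = 5.7834*0.99863 = 5.7755

0.3027 + 5.7755i


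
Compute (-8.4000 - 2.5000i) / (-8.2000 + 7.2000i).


Conjugate of z2 = -8.2000 - 7.2000i
Numerator: (-8.4000 - 2.5000i)(-8.2000 - 7.2000i) = 50.8800 + 80.9800i
Denominator: (-8.2)^2 + 7.2^2 = 119.08
Result = (50.8800 + 80.9800i)/119.08

0.4273 + 0.6800i


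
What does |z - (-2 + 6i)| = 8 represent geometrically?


|z - z0| = r is a circle with center z0 and radius r.
Center = (-2, 6), radius = 8

Circle with center (-2, 6) and radius 8


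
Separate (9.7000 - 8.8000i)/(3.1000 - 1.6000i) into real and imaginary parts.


Multiply by conjugate: (9.7000 - 8.8000i)(3.1000 + 1.6000i) / (3.1^2 + (-1.6)^2)
Numerator real = 9.7*3.1 - (8.8)*(-1.6) = 44.15
Numerator imag = -8.8*3.1 - 9.7*(-1.6) = -11.76
Denominator = 12.17
Re(z) = 44.15/12.17 = 3.6278
Im(z) = -11.76/12.17 = -0.9663

Re(z) = 3.6278, Im(z) = -0.9663


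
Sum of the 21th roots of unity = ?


The sum of all 21th roots of unity is 0.
Geometric series: (1 - w^21)/(1 - w) = (1-1)/(1-w) = 0 since w^21 = 1, w ≠ 1.
Alternatively: coefficient of z^20 in z^21 - 1 is 0.

0


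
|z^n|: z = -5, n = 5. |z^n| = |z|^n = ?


|z| = sqrt(25+0) = sqrt(25) = 5
|z^5| = |z|^5 = 5^5 = 3125

|z^5| = 3125


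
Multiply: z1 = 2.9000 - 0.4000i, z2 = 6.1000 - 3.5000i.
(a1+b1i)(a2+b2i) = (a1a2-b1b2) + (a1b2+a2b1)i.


Real = 2.9*6.1 - (-0.4)*(-3.5) = 17.69 - 1.4 = 16.29
Imag = 2.9*(-3.5) + 6.1*(-0.4) = -10.15 - (2.44) = -12.59

16.2900 - 12.5900i


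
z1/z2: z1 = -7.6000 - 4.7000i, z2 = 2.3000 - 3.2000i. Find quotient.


Conjugate of z2 = 2.3000 + 3.2000i
Numerator: (-7.6000 - 4.7000i)(2.3000 + 3.2000i) = -2.4400 - 35.1300i
Denominator: 2.3^2 + (-3.2)^2 = 15.53
Result = (-2.4400 - 35.1300i)/15.53

-0.1571 - 2.2621i


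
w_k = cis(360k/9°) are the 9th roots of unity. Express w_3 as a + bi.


Angle = 360*3/9 = 120°
a = cos(120°) = -0.5000
b = sin(120°) = 0.8660

-0.5000 + 0.8660i


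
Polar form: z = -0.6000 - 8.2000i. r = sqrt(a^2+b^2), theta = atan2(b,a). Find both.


r = sqrt(0.36+67.24) = sqrt(67.6) = 8.2219
theta = atan2(-8.2, -0.6) = -94.1849 degrees

r = 8.2219, theta = -94.1849 degrees


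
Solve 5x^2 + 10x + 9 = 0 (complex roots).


disc = 10^2 - 4*5*9 = 100 - 180 = -80
sqrt(|disc|) = sqrt(80) = 8.9443
Real part = -10/(2*5) = -1.0000
Imag part = 8.9443/(2*5) = 0.8944

-1.0000 ± 0.8944i


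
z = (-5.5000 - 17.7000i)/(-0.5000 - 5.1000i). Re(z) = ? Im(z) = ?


Multiply by conjugate: (-5.5000 - 17.7000i)(-0.5000 + 5.1000i) / ((-0.5)^2 + (-5.1)^2)
Numerator real = -5.5*(-0.5) - (17.7)*(-5.1) = 93.02
Numerator imag = -17.7*(-0.5) - (-5.5)*(-5.1) = -19.2
Denominator = 26.26
Re(z) = 93.02/26.26 = 3.5423
Im(z) = -19.2/26.26 = -0.7312

Re(z) = 3.5423, Im(z) = -0.7312


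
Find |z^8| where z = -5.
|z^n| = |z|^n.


|z| = sqrt(25+0) = sqrt(25) = 5
|z^8| = |z|^8 = 5^8 = 390625

|z^8| = 390625


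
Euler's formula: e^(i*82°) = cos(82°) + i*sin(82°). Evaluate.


cos(82°) = 0.1392
sin(82°) = 0.9903

e^(i*82°) = 0.1392 + 0.9903i


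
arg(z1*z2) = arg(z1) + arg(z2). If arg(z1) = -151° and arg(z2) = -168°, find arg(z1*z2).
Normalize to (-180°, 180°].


arg(z1*z2) = -151° - 168° = -319°
Normalized to (-180°, 180°]: 41°

41°


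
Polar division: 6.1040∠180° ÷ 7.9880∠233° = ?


r = 6.1040 / 7.9880 = 0.7641
theta = 180° - 233° = -53° = 307° (mod 360)

0.7641 cis(307°)


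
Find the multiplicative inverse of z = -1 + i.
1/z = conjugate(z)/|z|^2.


|z|^2 = 1+1 = 2
1/z = (-1 - 1i)/2

1/z = -0.5000 - 0.5000i


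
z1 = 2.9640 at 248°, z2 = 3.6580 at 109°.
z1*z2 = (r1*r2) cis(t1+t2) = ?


r = 2.9640 * 3.6580 = 10.8423
theta = 248° + 109° = 357° = 357° (mod 360)

10.8423 cis(357°)


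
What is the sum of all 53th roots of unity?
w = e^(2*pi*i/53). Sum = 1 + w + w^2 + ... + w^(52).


The sum of all 53th roots of unity is 0.
Geometric series: (1 - w^53)/(1 - w) = (1-1)/(1-w) = 0 since w^53 = 1, w ≠ 1.
Alternatively: coefficient of z^52 in z^53 - 1 is 0.

0


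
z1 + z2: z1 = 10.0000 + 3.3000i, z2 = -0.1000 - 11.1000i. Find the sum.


Real: 10 - 0.1 = 9.9
Imag: 3.3 - 11.1 = -7.8

9.9000 - 7.8000i


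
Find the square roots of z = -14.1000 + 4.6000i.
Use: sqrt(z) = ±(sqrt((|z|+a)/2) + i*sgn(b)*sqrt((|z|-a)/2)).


|z| = sqrt(198.81+21.16) = 14.8314
sqrt((|z|+a)/2) = sqrt((14.8314+(-14.1))/2) = sqrt(0.3657) = 0.6047
sqrt((|z|-a)/2) = sqrt((14.8314-(-14.1))/2) = sqrt(14.4657) = 3.8034

±(0.6047 + 3.8034i) i.e. 0.6047 + 3.8034i and -0.6047 - 3.8034i


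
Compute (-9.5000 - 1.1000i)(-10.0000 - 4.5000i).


Real = -9.5*(-10) - (-1.1)*(-4.5) = 95 - 4.95 = 90.05
Imag = -9.5*(-4.5) - (10)*(-1.1) = 42.75 + 11 = 53.75

90.0500 + 53.7500i


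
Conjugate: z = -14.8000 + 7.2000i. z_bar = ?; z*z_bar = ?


z_bar = -14.8000 - 7.2000i
z*z_bar = (-14.8)^2 + 7.2^2 = 219.04 + 51.84 = 270.88

z_bar = -14.8000 - 7.2000i, z*z_bar = 270.88


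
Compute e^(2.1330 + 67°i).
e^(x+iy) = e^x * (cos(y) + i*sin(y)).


e^2.1330 = 8.4401
cos(67°) = 0.39073
sin(67°) = 0.920505
Real = 8.4401*0.39073 = 3.2978
Imag = 8.4401*0.920505 = 7.7692

3.2978 + 7.7692i


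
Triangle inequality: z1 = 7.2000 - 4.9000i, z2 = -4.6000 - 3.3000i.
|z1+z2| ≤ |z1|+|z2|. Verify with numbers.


|z1| = sqrt(7.2^2 + (-4.9)^2) = sqrt(75.85) = 8.7092
|z2| = sqrt((-4.6)^2 + (-3.3)^2) = sqrt(32.05) = 5.6613
z1+z2 = 2.6000 - 8.2000i
|z1+z2| = sqrt(74) = 8.6023
|z1|+|z2| = 8.7092 + 5.6613 = 14.3705

|z1+z2| = 8.6023 ≤ |z1|+|z2| = 14.3705 (verified)


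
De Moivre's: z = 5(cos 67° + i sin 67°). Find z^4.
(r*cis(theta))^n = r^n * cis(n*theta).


r^4 = 5^4 = 625
n*theta = 4*67° = 268° = 268° (mod 360)
a = 625*cos(268°) = -21.8122
b = 625*sin(268°) = -624.6193

625 cis(268°) = -21.8122 - 624.6193i


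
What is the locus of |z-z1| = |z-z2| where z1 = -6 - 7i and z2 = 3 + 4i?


Equal distances means the locus is the perpendicular bisector of z1 and z2.
Midpoint = ((-6+3)/2, (-7+4)/2) = (-1.5000, -1.5000)

Perpendicular bisector through (-1.5000, -1.5000)


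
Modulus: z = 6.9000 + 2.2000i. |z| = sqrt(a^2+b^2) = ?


|z| = sqrt(6.9^2 + 2.2^2) = sqrt(47.61 + 4.84) = sqrt(52.45) = 7.2422

|z| = 7.2422


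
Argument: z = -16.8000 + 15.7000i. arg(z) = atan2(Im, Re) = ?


Re = -16.8, Im = 15.7
arg = atan2(15.7, -16.8) = 136.9385 degrees

arg(z) = 136.9385 degrees


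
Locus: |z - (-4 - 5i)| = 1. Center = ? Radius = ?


|z - z0| = r is a circle with center z0 and radius r.
Center = (-4, -5), radius = 1

Circle with center (-4, -5) and radius 1


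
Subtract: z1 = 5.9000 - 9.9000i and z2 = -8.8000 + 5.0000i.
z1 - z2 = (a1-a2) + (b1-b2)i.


Real: 5.9 + 8.8 = 14.7
Imag: -9.9 - 5 = -14.9

14.7000 - 14.9000i


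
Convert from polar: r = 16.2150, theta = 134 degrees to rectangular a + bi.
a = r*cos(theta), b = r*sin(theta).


a = 16.2150*cos(134°) = 16.2150*(-0.69466) = -11.2639
b = 16.2150*sin(134°) = 16.2150*0.71934 = 11.6641

-11.2639 + 11.6641i


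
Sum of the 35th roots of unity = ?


The sum of all 35th roots of unity is 0.
Geometric series: (1 - w^35)/(1 - w) = (1-1)/(1-w) = 0 since w^35 = 1, w ≠ 1.
Alternatively: coefficient of z^34 in z^35 - 1 is 0.

0


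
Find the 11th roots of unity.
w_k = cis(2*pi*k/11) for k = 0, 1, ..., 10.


The 11th roots of unity are cis(360k/11°) for k=0..10
Angle step = 360/11 = 32.7273°
Primitive root: cis(32.7273°)
Primitive root = 0.8413 + 0.5406i

11 roots at angles: 0°, 32.7273°, 65.4545°, 98.1818°, 130.9091°, 163.6364°, 196.3636°, 229.0909°, 261.8182°, 294.5455°, 327.2727°


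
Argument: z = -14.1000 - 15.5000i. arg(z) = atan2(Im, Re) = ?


Re = -14.1, Im = -15.5
arg = atan2(-15.5, -14.1) = -132.2921 degrees

arg(z) = -132.2921 degrees


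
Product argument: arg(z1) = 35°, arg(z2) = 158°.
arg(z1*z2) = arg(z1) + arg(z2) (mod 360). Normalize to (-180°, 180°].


arg(z1*z2) = 35° + 158° = 193°
Normalized to (-180°, 180°]: -167°

-167°


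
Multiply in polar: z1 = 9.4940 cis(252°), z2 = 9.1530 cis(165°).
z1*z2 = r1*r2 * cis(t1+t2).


r = 9.4940 * 9.1530 = 86.8986
theta = 252° + 165° = 417° = 57° (mod 360)

86.8986 cis(57°)


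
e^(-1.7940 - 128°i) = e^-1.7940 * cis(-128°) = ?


e^-1.7940 = 0.1663
cos(-128°) = -0.6157
sin(-128°) = -0.788
Real = 0.1663*(-0.6157) = -0.1024
Imag = 0.1663*(-0.788) = -0.1310

-0.1024 - 0.1310i


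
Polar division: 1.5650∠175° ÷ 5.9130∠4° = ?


r = 1.5650 / 5.9130 = 0.2647
theta = 175° - 4° = 171° = 171° (mod 360)

0.2647 cis(171°)


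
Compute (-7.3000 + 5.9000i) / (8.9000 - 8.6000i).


Conjugate of z2 = 8.9000 + 8.6000i
Numerator: (-7.3000 + 5.9000i)(8.9000 + 8.6000i) = -115.7100 - 10.2700i
Denominator: 8.9^2 + (-8.6)^2 = 153.17
Result = (-115.7100 - 10.2700i)/153.17

-0.7554 - 0.0670i


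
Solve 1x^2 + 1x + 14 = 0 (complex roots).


disc = 1^2 - 4*1*14 = 1 - 56 = -55
sqrt(|disc|) = sqrt(55) = 7.4162
Real part = -1/(2*1) = -0.5000
Imag part = 7.4162/(2*1) = 3.7081

-0.5000 ± 3.7081i


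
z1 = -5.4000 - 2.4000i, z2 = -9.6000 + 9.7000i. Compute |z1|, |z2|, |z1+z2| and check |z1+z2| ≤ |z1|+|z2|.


|z1| = sqrt((-5.4)^2 + (-2.4)^2) = sqrt(34.92) = 5.9093
|z2| = sqrt((-9.6)^2 + 9.7^2) = sqrt(186.25) = 13.6473
z1+z2 = -15.0000 + 7.3000i
|z1+z2| = sqrt(278.29) = 16.6820
|z1|+|z2| = 5.9093 + 13.6473 = 19.5566

|z1+z2| = 16.6820 ≤ |z1|+|z2| = 19.5566 (verified)


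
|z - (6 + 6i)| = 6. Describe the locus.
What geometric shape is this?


|z - z0| = r is a circle with center z0 and radius r.
Center = (6, 6), radius = 6

Circle with center (6, 6) and radius 6


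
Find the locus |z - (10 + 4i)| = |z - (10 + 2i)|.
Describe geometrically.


Equal distances means the locus is the perpendicular bisector of z1 and z2.
Midpoint = ((10+10)/2, (4+2)/2) = (10.0000, 3.0000)

Perpendicular bisector through (10.0000, 3.0000)


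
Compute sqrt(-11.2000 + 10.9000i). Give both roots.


|z| = sqrt(125.44+118.81) = 15.6285
sqrt((|z|+a)/2) = sqrt((15.6285+(-11.2))/2) = sqrt(2.2142) = 1.4880
sqrt((|z|-a)/2) = sqrt((15.6285-(-11.2))/2) = sqrt(13.4142) = 3.6625

±(1.4880 + 3.6625i) i.e. 1.4880 + 3.6625i and -1.4880 - 3.6625i


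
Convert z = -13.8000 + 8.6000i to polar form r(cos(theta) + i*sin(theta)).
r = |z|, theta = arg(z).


r = sqrt(190.44+73.96) = sqrt(264.4) = 16.2604
theta = atan2(8.6, -13.8) = 148.0693 degrees

r = 16.2604, theta = 148.0693 degrees


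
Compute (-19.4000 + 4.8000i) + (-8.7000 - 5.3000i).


Real: -19.4 - 8.7 = -28.1
Imag: 4.8 - 5.3 = -0.5

-28.1000 - 0.5000i


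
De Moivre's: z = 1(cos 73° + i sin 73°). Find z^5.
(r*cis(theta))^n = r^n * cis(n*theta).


r^5 = 1^5 = 1
n*theta = 5*73° = 365° = 5° (mod 360)
a = 1*cos(5°) = 0.9962
b = 1*sin(5°) = 0.0872

1 cis(5°) = 0.9962 + 0.0872i


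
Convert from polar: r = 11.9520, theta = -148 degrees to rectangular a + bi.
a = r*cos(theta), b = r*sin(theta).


a = 11.9520*cos(-148°) = 11.9520*(-0.84805) = -10.1359
b = 11.9520*sin(-148°) = 11.9520*(-0.52992) = -6.3336

-10.1359 - 6.3336i


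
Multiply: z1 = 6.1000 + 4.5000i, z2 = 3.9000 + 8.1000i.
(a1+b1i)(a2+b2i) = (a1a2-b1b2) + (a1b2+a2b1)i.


Real = 6.1*3.9 - 4.5*8.1 = 23.79 - 36.45 = -12.66
Imag = 6.1*8.1 + 3.9*4.5 = 49.41 + 17.55 = 66.96

-12.6600 + 66.9600i


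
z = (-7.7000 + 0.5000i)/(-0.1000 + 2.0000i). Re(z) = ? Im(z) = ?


Multiply by conjugate: (-7.7000 + 0.5000i)(-0.1000 - 2.0000i) / ((-0.1)^2 + 2^2)
Numerator real = -7.7*(-0.1) + 0.5*2 = 1.77
Numerator imag = 0.5*(-0.1) - (-7.7)*2 = 15.35
Denominator = 4.01
Re(z) = 1.77/4.01 = 0.4414
Im(z) = 15.35/4.01 = 3.8279

Re(z) = 0.4414, Im(z) = 3.8279


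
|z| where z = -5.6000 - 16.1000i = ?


|z| = sqrt((-5.6)^2 + (-16.1)^2) = sqrt(31.36 + 259.21) = sqrt(290.57) = 17.0461

|z| = 17.0461


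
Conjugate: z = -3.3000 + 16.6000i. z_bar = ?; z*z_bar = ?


z_bar = -3.3000 - 16.6000i
z*z_bar = (-3.3)^2 + 16.6^2 = 10.89 + 275.56 = 286.45

z_bar = -3.3000 - 16.6000i, z*z_bar = 286.45


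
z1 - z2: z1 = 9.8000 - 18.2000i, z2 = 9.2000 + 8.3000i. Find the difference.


Real: 9.8 - 9.2 = 0.6
Imag: -18.2 - 8.3 = -26.5

0.6000 - 26.5000i


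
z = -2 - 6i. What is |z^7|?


|z| = sqrt(4+36) = sqrt(40) = 6.3246
|z^7| = |z|^7 = (sqrt(40))^7 = 40^3 * sqrt(40) = 64000*sqrt(40)

|z^7| = 64000*sqrt(40) ≈ 404771.5405


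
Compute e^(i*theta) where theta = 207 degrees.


cos(207°) = -0.8910
sin(207°) = -0.4540

e^(i*207°) = -0.8910 - 0.4540i


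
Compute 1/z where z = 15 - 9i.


|z|^2 = 225+81 = 306
1/z = (15 + 9i)/306

1/z = 0.0490 + 0.0294i


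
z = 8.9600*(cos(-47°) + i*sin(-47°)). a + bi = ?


a = 8.9600*cos(-47°) = 8.9600*0.682 = 6.1107
b = 8.9600*sin(-47°) = 8.9600*(-0.73135) = -6.5529

6.1107 - 6.5529i


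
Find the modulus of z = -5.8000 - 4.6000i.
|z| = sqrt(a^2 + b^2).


|z| = sqrt((-5.8)^2 + (-4.6)^2) = sqrt(33.64 + 21.16) = sqrt(54.8) = 7.4027

|z| = 7.4027


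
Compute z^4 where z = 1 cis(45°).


r^4 = 1^4 = 1
n*theta = 4*45° = 180° = 180° (mod 360)
a = 1*cos(180°) = -1.0000
b = 1*sin(180°) = 0

1 cis(180°) = -1.0000 + 0i


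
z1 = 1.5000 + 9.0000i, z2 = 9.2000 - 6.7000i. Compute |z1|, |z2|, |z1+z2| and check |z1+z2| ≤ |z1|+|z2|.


|z1| = sqrt(1.5^2 + 9^2) = sqrt(83.25) = 9.1241
|z2| = sqrt(9.2^2 + (-6.7)^2) = sqrt(129.53) = 11.3811
z1+z2 = 10.7000 + 2.3000i
|z1+z2| = sqrt(119.78) = 10.9444
|z1|+|z2| = 9.1241 + 11.3811 = 20.5052

|z1+z2| = 10.9444 ≤ |z1|+|z2| = 20.5052 (verified)


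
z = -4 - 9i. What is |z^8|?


|z| = sqrt(16+81) = sqrt(97) = 9.8489
|z^8| = |z|^8 = (sqrt(97))^8 = 97^4 = 88529281

|z^8| = 88529281


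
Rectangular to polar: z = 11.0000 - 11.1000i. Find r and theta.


r = sqrt(121+123.21) = sqrt(244.21) = 15.6272
theta = atan2(-11.1, 11) = -45.2593 degrees

r = 15.6272, theta = -45.2593 degrees


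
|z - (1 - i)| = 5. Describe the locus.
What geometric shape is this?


|z - z0| = r is a circle with center z0 and radius r.
Center = (1, -1), radius = 5

Circle with center (1, -1) and radius 5


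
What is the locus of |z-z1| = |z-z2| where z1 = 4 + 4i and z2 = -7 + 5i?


Equal distances means the locus is the perpendicular bisector of z1 and z2.
Midpoint = ((4+(-7))/2, (4+5)/2) = (-1.5000, 4.5000)

Perpendicular bisector through (-1.5000, 4.5000)


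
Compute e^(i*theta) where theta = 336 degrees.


cos(336°) = 0.9135
sin(336°) = -0.4067

e^(i*336°) = 0.9135 - 0.4067i


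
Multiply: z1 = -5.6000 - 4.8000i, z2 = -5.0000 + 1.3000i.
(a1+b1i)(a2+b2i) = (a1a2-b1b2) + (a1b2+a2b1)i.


Real = -5.6*(-5) - (-4.8)*1.3 = 28 - (-6.24) = 34.24
Imag = -5.6*1.3 - (5)*(-4.8) = -7.28 + 24 = 16.72

34.2400 + 16.7200i


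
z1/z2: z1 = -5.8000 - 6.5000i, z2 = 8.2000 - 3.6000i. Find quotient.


Conjugate of z2 = 8.2000 + 3.6000i
Numerator: (-5.8000 - 6.5000i)(8.2000 + 3.6000i) = -24.1600 - 74.1800i
Denominator: 8.2^2 + (-3.6)^2 = 80.2
Result = (-24.1600 - 74.1800i)/80.2

-0.3012 - 0.9249i


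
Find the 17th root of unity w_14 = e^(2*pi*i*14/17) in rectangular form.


Angle = 360*14/17 = 296.4706°
a = cos(296.4706°) = 0.4457
b = sin(296.4706°) = -0.8952

0.4457 - 0.8952i


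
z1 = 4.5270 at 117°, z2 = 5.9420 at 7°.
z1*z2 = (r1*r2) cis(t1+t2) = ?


r = 4.5270 * 5.9420 = 26.8994
theta = 117° + 7° = 124° = 124° (mod 360)

26.8994 cis(124°)


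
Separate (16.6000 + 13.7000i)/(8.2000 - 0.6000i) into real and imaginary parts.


Multiply by conjugate: (16.6000 + 13.7000i)(8.2000 + 0.6000i) / (8.2^2 + (-0.6)^2)
Numerator real = 16.6*8.2 + 13.7*(-0.6) = 127.9
Numerator imag = 13.7*8.2 - 16.6*(-0.6) = 122.3
Denominator = 67.6
Re(z) = 127.9/67.6 = 1.8920
Im(z) = 122.3/67.6 = 1.8092

Re(z) = 1.8920, Im(z) = 1.8092


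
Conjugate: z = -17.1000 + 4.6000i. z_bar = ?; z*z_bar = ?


z_bar = -17.1000 - 4.6000i
z*z_bar = (-17.1)^2 + 4.6^2 = 292.41 + 21.16 = 313.57

z_bar = -17.1000 - 4.6000i, z*z_bar = 313.57


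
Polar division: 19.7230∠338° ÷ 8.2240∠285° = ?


r = 19.7230 / 8.2240 = 2.3982
theta = 338° - 285° = 53° = 53° (mod 360)

2.3982 cis(53°)


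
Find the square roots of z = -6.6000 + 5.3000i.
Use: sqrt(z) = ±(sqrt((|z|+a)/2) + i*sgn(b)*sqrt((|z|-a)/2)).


|z| = sqrt(43.56+28.09) = 8.4646
sqrt((|z|+a)/2) = sqrt((8.4646+(-6.6))/2) = sqrt(0.9323) = 0.9656
sqrt((|z|-a)/2) = sqrt((8.4646-(-6.6))/2) = sqrt(7.5323) = 2.7445

±(0.9656 + 2.7445i) i.e. 0.9656 + 2.7445i and -0.9656 - 2.7445i


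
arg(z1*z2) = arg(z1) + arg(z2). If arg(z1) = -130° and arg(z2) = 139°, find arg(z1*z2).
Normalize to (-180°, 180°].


arg(z1*z2) = -130° + 139° = 9°
Normalized to (-180°, 180°]: 9°

9°


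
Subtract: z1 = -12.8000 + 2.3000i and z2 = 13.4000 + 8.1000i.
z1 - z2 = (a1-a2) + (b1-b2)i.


Real: -12.8 - 13.4 = -26.2
Imag: 2.3 - 8.1 = -5.8

-26.2000 - 5.8000i


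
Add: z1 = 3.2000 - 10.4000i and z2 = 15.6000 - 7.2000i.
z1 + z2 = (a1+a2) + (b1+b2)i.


Real: 3.2 + 15.6 = 18.8
Imag: -10.4 - 7.2 = -17.6

18.8000 - 17.6000i


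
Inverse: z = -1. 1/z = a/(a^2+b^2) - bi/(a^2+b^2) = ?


|z|^2 = 1+0 = 1
1/z = (-1 - 0i)/1

1/z = -1.0000 + 0i


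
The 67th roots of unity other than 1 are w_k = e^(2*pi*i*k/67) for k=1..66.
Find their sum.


With w = e^(2*pi*i/67), all 67 of the 67th roots of unity w^0 = 1, w, ..., w^(66) sum to 0: 1 + w + ... + w^(66) = (1 - w^67)/(1 - w) = 0 since w^67 = 1, w ≠ 1.
Removing the root 1: w + w^2 + ... + w^(66) = 0 - 1 = -1

Sum = -1


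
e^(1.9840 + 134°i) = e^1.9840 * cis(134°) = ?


e^1.9840 = 7.2718
cos(134°) = -0.69466
sin(134°) = 0.71934
Real = 7.2718*(-0.69466) = -5.0514
Imag = 7.2718*0.71934 = 5.2309

-5.0514 + 5.2309i


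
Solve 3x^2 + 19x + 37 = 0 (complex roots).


disc = 19^2 - 4*3*37 = 361 - 444 = -83
sqrt(|disc|) = sqrt(83) = 9.1104
Real part = -19/(2*3) = -3.1667
Imag part = 9.1104/(2*3) = 1.5184

-3.1667 ± 1.5184i


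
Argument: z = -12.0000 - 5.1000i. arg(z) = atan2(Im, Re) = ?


Re = -12, Im = -5.1
arg = atan2(-5.1, -12) = -156.9745 degrees

arg(z) = -156.9745 degrees


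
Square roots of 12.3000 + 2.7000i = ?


|z| = sqrt(151.29+7.29) = 12.5929
sqrt((|z|+a)/2) = sqrt((12.5929+12.3)/2) = sqrt(12.4464) = 3.5279
sqrt((|z|-a)/2) = sqrt((12.5929-12.3)/2) = sqrt(0.1464) = 0.3827

±(3.5279 + 0.3827i) i.e. 3.5279 + 0.3827i and -3.5279 - 0.3827i


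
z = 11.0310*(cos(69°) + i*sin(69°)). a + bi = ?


a = 11.0310*cos(69°) = 11.0310*0.35837 = 3.9532
b = 11.0310*sin(69°) = 11.0310*0.93358 = 10.2983

3.9532 + 10.2983i


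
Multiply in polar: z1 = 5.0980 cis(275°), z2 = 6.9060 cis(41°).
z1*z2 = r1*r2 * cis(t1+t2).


r = 5.0980 * 6.9060 = 35.2068
theta = 275° + 41° = 316° = 316° (mod 360)

35.2068 cis(316°)


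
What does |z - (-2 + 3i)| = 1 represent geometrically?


|z - z0| = r is a circle with center z0 and radius r.
Center = (-2, 3), radius = 1

Circle with center (-2, 3) and radius 1


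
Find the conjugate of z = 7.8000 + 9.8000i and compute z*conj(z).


z_bar = 7.8000 - 9.8000i
z*z_bar = 7.8^2 + 9.8^2 = 60.84 + 96.04 = 156.88

z_bar = 7.8000 - 9.8000i, z*z_bar = 156.88


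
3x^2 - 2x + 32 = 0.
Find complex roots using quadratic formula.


disc = (-2)^2 - 4*3*32 = 4 - 384 = -380
sqrt(|disc|) = sqrt(380) = 19.4936
Real part = 2/(2*3) = 0.3333
Imag part = 19.4936/(2*3) = 3.2489

0.3333 ± 3.2489i


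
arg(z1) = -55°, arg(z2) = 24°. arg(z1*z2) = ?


arg(z1*z2) = -55° + 24° = -31°
Normalized to (-180°, 180°]: -31°

-31°


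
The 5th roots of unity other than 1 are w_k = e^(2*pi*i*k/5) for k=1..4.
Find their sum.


With w = e^(2*pi*i/5), all 5 of the 5th roots of unity w^0 = 1, w, ..., w^(4) sum to 0: 1 + w + ... + w^(4) = (1 - w^5)/(1 - w) = 0 since w^5 = 1, w ≠ 1.
Removing the root 1: w + w^2 + ... + w^(4) = 0 - 1 = -1

Sum = -1


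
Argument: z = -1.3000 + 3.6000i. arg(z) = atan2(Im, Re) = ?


Re = -1.3, Im = 3.6
arg = atan2(3.6, -1.3) = 109.8552 degrees

arg(z) = 109.8552 degrees


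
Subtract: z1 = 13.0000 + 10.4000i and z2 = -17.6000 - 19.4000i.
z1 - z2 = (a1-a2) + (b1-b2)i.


Real: 13 + 17.6 = 30.6
Imag: 10.4 + 19.4 = 29.8

30.6000 + 29.8000i


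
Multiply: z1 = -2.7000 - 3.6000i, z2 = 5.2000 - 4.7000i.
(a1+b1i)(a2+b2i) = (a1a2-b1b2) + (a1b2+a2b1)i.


Real = -2.7*5.2 - (-3.6)*(-4.7) = -14.04 - 16.92 = -30.96
Imag = -2.7*(-4.7) + 5.2*(-3.6) = 12.69 - (18.72) = -6.03

-30.9600 - 6.0300i


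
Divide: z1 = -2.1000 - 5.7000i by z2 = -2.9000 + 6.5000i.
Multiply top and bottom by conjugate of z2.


Conjugate of z2 = -2.9000 - 6.5000i
Numerator: (-2.1000 - 5.7000i)(-2.9000 - 6.5000i) = -30.9600 + 30.1800i
Denominator: (-2.9)^2 + 6.5^2 = 50.66
Result = (-30.9600 + 30.1800i)/50.66

-0.6111 + 0.5957i


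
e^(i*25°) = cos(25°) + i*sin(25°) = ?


cos(25°) = 0.9063
sin(25°) = 0.4226

e^(i*25°) = 0.9063 + 0.4226i


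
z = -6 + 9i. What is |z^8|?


|z| = sqrt(36+81) = sqrt(117) = 10.8167
|z^8| = |z|^8 = (sqrt(117))^8 = 117^4 = 187388721

|z^8| = 187388721


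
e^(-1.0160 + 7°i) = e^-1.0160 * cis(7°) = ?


e^-1.0160 = 0.3620
cos(7°) = 0.9925
sin(7°) = 0.1219
Real = 0.3620*0.9925 = 0.3593
Imag = 0.3620*0.1219 = 0.0441

0.3593 + 0.0441i


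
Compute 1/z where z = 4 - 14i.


|z|^2 = 16+196 = 212
1/z = (4 + 14i)/212

1/z = 0.0189 + 0.0660i
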